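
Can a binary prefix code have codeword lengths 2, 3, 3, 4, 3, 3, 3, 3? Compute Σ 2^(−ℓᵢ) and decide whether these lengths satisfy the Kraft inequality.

With common denominator 2^4 = 16: Σ 2^(−ℓᵢ) = 4/16 + 2/16 + 2/16 + 1/16 + 2/16 + 2/16 + 2/16 + 2/16 = 17/16 = 1.0625.
Kraft's inequality requires Σ ≤ 1; here Σ = 1.0625 > 1, so no such prefix code exists.

1.0625; no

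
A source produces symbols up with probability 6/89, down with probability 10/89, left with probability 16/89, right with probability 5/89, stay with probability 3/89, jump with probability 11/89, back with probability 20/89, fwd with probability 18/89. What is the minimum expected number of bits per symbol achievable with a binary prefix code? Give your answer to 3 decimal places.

2.820 bits/symbol

Repeatedly combine the two least-probable nodes; the expected code length is the sum of the merged weights.
merge 3/89 + 5/89 → 8/89
merge 6/89 + 8/89 → 14/89
merge 10/89 + 11/89 → 21/89
merge 14/89 + 16/89 → 30/89
merge 18/89 + 20/89 → 38/89
merge 21/89 + 30/89 → 51/89
merge 38/89 + 51/89 → 1
L = 8/89 + 14/89 + 21/89 + 30/89 + 38/89 + 51/89 + 1 = 251/89 ≈ 2.820 bits/symbol.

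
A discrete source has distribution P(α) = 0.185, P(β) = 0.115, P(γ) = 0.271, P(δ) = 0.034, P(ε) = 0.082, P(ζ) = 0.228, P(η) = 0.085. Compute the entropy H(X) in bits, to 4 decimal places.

H = −Σ pᵢ log₂ pᵢ.
−0.185·log₂(0.185) = 0.4504
−0.115·log₂(0.115) = 0.3588
−0.271·log₂(0.271) = 0.5105
−0.034·log₂(0.034) = 0.1659
−0.082·log₂(0.082) = 0.2959
−0.228·log₂(0.228) = 0.4863
−0.085·log₂(0.085) = 0.3023
Sum ≈ 2.5700 → 2.5700 bits.

2.5700 bits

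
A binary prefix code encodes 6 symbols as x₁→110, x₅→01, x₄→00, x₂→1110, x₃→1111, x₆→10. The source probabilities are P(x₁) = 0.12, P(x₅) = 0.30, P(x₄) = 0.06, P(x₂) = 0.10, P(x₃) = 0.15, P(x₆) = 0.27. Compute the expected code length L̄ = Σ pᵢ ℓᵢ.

L̄ = Σ pᵢ·ℓᵢ = 0.12·3 + 0.30·2 + 0.06·2 + 0.10·4 + 0.15·4 + 0.27·2 = 2.62 bits/symbol.

2.62 bits/symbol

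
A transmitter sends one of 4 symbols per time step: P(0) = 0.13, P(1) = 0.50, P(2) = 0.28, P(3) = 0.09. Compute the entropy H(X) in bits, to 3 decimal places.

H = −Σ pᵢ log₂ pᵢ.
−0.13·log₂(0.13) = 0.3826
−0.50·log₂(0.50) = 0.5000
−0.28·log₂(0.28) = 0.5142
−0.09·log₂(0.09) = 0.3127
Sum ≈ 1.7095 → 1.710 bits.

1.710 bits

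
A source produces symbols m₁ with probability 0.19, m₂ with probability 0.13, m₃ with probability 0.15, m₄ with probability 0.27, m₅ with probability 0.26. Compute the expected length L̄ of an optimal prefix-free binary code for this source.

2.28 bits/symbol

Repeatedly combine the two least-probable nodes; the expected code length is the sum of the merged weights.
merge 13/100 + 3/20 → 7/25
merge 19/100 + 13/50 → 9/20
merge 27/100 + 7/25 → 11/20
merge 9/20 + 11/20 → 1
L = 7/25 + 9/20 + 11/20 + 1 = 57/25 = 2.28 bits/symbol.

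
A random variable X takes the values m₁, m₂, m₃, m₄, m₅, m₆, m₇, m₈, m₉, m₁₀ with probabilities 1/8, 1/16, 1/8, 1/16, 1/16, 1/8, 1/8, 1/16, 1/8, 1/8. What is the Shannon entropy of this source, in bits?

Each probability is a power of 1/2, so log₂(1/p) is an integer.
H = Σ p·log₂(1/p) = 1/8·3 + 1/16·4 + 1/8·3 + 1/16·4 + 1/16·4 + 1/8·3 + 1/8·3 + 1/16·4 + 1/8·3 + 1/8·3 = 3.25 bits.

3.25 bits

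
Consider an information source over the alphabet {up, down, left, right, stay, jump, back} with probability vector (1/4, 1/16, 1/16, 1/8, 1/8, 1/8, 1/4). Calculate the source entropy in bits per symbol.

Each probability is a power of 1/2, so log₂(1/p) is an integer.
H = Σ p·log₂(1/p) = 1/4·2 + 1/16·4 + 1/16·4 + 1/8·3 + 1/8·3 + 1/8·3 + 1/4·2 = 2.625 bits.

2.625 bits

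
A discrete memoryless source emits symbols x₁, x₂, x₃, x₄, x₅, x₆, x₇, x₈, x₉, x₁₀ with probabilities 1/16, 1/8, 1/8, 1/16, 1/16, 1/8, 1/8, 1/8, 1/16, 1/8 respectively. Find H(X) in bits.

3.25 bits

Each probability is a power of 1/2, so log₂(1/p) is an integer.
H = Σ p·log₂(1/p) = 1/16·4 + 1/8·3 + 1/8·3 + 1/16·4 + 1/16·4 + 1/8·3 + 1/8·3 + 1/8·3 + 1/16·4 + 1/8·3 = 3.25 bits.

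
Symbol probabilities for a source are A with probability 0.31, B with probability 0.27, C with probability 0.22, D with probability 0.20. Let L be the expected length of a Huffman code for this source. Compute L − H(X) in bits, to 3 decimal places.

0.021 bits

Entropy H = −Σ p log₂ p ≈ 1.9788 bits.
Huffman merges: 1/5+11/50→21/50; 27/100+31/100→29/50; 21/50+29/50→1. L = 2 ≈ 2.0000.
L − H = 2.0000 − 1.9788 = 0.021 bits.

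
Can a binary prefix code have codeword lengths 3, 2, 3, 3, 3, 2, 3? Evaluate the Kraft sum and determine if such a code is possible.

1.125; no

With common denominator 2^3 = 8: Σ 2^(−ℓᵢ) = 1/8 + 2/8 + 1/8 + 1/8 + 1/8 + 2/8 + 1/8 = 9/8 = 1.125.
Kraft's inequality requires Σ ≤ 1; here Σ = 1.125 > 1, so no such prefix code exists.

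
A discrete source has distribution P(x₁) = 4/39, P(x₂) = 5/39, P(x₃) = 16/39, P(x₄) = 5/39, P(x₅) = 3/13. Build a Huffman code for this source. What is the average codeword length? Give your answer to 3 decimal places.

2.179 bits/symbol

Repeatedly combine the two least-probable nodes; the expected code length is the sum of the merged weights.
merge 4/39 + 5/39 → 3/13
merge 5/39 + 3/13 → 14/39
merge 3/13 + 14/39 → 23/39
merge 16/39 + 23/39 → 1
L = 3/13 + 14/39 + 23/39 + 1 = 85/39 ≈ 2.179 bits/symbol.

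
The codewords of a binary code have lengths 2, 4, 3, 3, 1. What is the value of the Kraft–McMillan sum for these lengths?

With common denominator 2^4 = 16: Σ 2^(−ℓᵢ) = 4/16 + 1/16 + 2/16 + 2/16 + 8/16 = 17/16 = 1.0625.

1.0625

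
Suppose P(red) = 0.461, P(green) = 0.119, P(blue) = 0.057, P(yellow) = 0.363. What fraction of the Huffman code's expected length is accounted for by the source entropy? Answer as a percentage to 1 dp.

96.0%

Entropy H = −Σ p log₂ p ≈ 1.6467 bits.
Huffman merges: 57/1000+119/1000→22/125; 22/125+363/1000→539/1000; 461/1000+539/1000→1. L = 343/200 ≈ 1.7150.
Efficiency = H/L = 1.6467/1.7150 = 96.0%.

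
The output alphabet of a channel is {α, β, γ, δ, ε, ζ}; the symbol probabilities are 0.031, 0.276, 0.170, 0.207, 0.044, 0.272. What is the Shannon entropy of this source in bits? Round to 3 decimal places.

2.282 bits

H = −Σ pᵢ log₂ pᵢ.
−0.031·log₂(0.031) = 0.1554
−0.276·log₂(0.276) = 0.5126
−0.170·log₂(0.170) = 0.4346
−0.207·log₂(0.207) = 0.4704
−0.044·log₂(0.044) = 0.1983
−0.272·log₂(0.272) = 0.5109
Sum ≈ 2.2821 → 2.282 bits.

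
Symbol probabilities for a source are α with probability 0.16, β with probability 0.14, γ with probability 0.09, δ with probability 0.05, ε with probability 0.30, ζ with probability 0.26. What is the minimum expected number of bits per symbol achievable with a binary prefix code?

2.42 bits/symbol

Repeatedly combine the two least-probable nodes; the expected code length is the sum of the merged weights.
merge 1/20 + 9/100 → 7/50
merge 7/50 + 7/50 → 7/25
merge 4/25 + 13/50 → 21/50
merge 7/25 + 3/10 → 29/50
merge 21/50 + 29/50 → 1
L = 7/50 + 7/25 + 21/50 + 29/50 + 1 = 121/50 = 2.42 bits/symbol.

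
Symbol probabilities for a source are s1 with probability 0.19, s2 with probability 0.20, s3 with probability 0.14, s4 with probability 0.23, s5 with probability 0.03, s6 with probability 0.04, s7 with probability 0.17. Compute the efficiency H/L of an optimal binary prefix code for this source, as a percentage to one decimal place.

97.6%

Entropy H = −Σ p log₂ p ≈ 2.5765 bits.
Huffman merges: 3/100+1/25→7/100; 7/100+7/50→21/100; 17/100+19/100→9/25; 1/5+21/100→41/100; 23/100+9/25→59/100; 41/100+59/100→1. L = 66/25 ≈ 2.6400.
Efficiency = H/L = 2.5765/2.6400 = 97.6%.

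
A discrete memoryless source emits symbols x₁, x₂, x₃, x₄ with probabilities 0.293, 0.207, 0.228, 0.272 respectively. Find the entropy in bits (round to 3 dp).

1.986 bits

H = −Σ pᵢ log₂ pᵢ.
−0.293·log₂(0.293) = 0.5189
−0.207·log₂(0.207) = 0.4704
−0.228·log₂(0.228) = 0.4863
−0.272·log₂(0.272) = 0.5109
Sum ≈ 1.9865 → 1.986 bits.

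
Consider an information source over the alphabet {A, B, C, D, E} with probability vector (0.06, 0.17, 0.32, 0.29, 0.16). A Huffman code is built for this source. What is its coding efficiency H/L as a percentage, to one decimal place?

96.6%

Entropy H = −Σ p log₂ p ≈ 2.1451 bits.
Huffman merges: 3/50+4/25→11/50; 17/100+11/50→39/100; 29/100+8/25→61/100; 39/100+61/100→1. L = 111/50 ≈ 2.2200.
Efficiency = H/L = 2.1451/2.2200 = 96.6%.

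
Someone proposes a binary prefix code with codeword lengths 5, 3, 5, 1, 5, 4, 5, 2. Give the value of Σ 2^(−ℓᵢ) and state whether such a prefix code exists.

With common denominator 2^5 = 32: Σ 2^(−ℓᵢ) = 1/32 + 4/32 + 1/32 + 16/32 + 1/32 + 2/32 + 1/32 + 8/32 = 34/32 = 1.0625.
Kraft's inequality requires Σ ≤ 1; here Σ = 1.0625 > 1, so no such prefix code exists.

1.0625; no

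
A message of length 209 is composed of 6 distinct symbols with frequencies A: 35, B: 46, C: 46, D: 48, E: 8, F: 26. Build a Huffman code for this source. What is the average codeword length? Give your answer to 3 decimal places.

Probabilities are the counts divided by 209.
Repeatedly combine the two least-probable nodes; the expected code length is the sum of the merged weights.
merge 8/209 + 26/209 → 34/209
merge 34/209 + 35/209 → 69/209
merge 46/209 + 46/209 → 92/209
merge 48/209 + 69/209 → 117/209
merge 92/209 + 117/209 → 1
L = 34/209 + 69/209 + 92/209 + 117/209 + 1 = 521/209 ≈ 2.493 bits/symbol.

2.493 bits/symbol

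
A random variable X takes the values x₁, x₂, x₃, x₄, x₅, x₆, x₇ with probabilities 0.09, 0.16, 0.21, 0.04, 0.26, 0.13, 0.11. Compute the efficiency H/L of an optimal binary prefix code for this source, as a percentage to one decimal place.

Entropy H = −Σ p log₂ p ≈ 2.6325 bits.
Huffman merges: 1/25+9/100→13/100; 11/100+13/100→6/25; 13/100+4/25→29/100; 21/100+6/25→9/20; 13/50+29/100→11/20; 9/20+11/20→1. L = 133/50 ≈ 2.6600.
Efficiency = H/L = 2.6325/2.6600 = 99.0%.

99.0%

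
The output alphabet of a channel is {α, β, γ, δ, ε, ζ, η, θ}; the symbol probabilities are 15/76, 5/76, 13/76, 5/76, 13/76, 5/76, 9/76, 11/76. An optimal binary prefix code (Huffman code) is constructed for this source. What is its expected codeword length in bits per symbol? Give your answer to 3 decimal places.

Repeatedly combine the two least-probable nodes; the expected code length is the sum of the merged weights.
merge 5/76 + 5/76 → 5/38
merge 5/76 + 9/76 → 7/38
merge 5/38 + 11/76 → 21/76
merge 13/76 + 13/76 → 13/38
merge 7/38 + 15/76 → 29/76
merge 21/76 + 13/38 → 47/76
merge 29/76 + 47/76 → 1
L = 5/38 + 7/38 + 21/76 + 13/38 + 29/76 + 47/76 + 1 = 223/76 ≈ 2.934 bits/symbol.

2.934 bits/symbol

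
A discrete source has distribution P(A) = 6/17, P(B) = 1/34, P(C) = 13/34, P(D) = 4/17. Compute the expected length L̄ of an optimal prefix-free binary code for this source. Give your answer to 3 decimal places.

1.882 bits/symbol

Repeatedly combine the two least-probable nodes; the expected code length is the sum of the merged weights.
merge 1/34 + 4/17 → 9/34
merge 9/34 + 6/17 → 21/34
merge 13/34 + 21/34 → 1
L = 9/34 + 21/34 + 1 = 32/17 ≈ 1.882 bits/symbol.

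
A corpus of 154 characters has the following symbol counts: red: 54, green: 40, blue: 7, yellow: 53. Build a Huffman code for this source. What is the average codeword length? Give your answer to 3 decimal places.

Probabilities are the counts divided by 154.
Repeatedly combine the two least-probable nodes; the expected code length is the sum of the merged weights.
merge 1/22 + 20/77 → 47/154
merge 47/154 + 53/154 → 50/77
merge 27/77 + 50/77 → 1
L = 47/154 + 50/77 + 1 = 43/22 ≈ 1.955 bits/symbol.

1.955 bits/symbol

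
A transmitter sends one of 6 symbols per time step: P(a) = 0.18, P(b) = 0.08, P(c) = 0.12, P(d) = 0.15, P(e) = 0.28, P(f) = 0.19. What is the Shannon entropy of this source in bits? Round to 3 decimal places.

H = −Σ pᵢ log₂ pᵢ.
−0.18·log₂(0.18) = 0.4453
−0.08·log₂(0.08) = 0.2915
−0.12·log₂(0.12) = 0.3671
−0.15·log₂(0.15) = 0.4105
−0.28·log₂(0.28) = 0.5142
−0.19·log₂(0.19) = 0.4552
Sum ≈ 2.4839 → 2.484 bits.

2.484 bits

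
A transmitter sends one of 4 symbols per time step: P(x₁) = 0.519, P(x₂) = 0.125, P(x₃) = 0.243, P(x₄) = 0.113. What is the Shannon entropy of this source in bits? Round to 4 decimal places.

1.7175 bits

H = −Σ pᵢ log₂ pᵢ.
−0.519·log₂(0.519) = 0.4911
−0.125·log₂(0.125) = 0.3750
−0.243·log₂(0.243) = 0.4960
−0.113·log₂(0.113) = 0.3555
Sum ≈ 1.7175 → 1.7175 bits.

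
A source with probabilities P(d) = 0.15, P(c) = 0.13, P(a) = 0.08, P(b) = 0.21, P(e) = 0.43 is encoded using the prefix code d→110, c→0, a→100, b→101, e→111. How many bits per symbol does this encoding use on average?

2.74 bits/symbol

L̄ = Σ pᵢ·ℓᵢ = 0.15·3 + 0.13·1 + 0.08·3 + 0.21·3 + 0.43·3 = 2.74 bits/symbol.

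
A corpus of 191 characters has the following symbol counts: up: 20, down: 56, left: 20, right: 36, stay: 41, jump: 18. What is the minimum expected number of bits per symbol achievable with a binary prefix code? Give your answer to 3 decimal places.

Probabilities are the counts divided by 191.
Repeatedly combine the two least-probable nodes; the expected code length is the sum of the merged weights.
merge 18/191 + 20/191 → 38/191
merge 20/191 + 36/191 → 56/191
merge 38/191 + 41/191 → 79/191
merge 56/191 + 56/191 → 112/191
merge 79/191 + 112/191 → 1
L = 38/191 + 56/191 + 79/191 + 112/191 + 1 = 476/191 ≈ 2.492 bits/symbol.

2.492 bits/symbol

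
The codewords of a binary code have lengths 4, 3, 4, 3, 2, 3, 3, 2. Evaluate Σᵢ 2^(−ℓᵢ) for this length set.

1.125

With common denominator 2^4 = 16: Σ 2^(−ℓᵢ) = 1/16 + 2/16 + 1/16 + 2/16 + 4/16 + 2/16 + 2/16 + 4/16 = 18/16 = 1.125.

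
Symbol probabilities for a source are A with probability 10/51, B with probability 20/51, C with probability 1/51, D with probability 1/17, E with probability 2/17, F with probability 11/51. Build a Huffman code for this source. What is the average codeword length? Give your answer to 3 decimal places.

2.275 bits/symbol

Repeatedly combine the two least-probable nodes; the expected code length is the sum of the merged weights.
merge 1/51 + 1/17 → 4/51
merge 4/51 + 2/17 → 10/51
merge 10/51 + 10/51 → 20/51
merge 11/51 + 20/51 → 31/51
merge 20/51 + 31/51 → 1
L = 4/51 + 10/51 + 20/51 + 31/51 + 1 = 116/51 ≈ 2.275 bits/symbol.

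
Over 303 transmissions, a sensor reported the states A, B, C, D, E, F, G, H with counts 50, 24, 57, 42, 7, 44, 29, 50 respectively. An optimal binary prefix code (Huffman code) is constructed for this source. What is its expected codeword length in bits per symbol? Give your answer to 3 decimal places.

2.914 bits/symbol

Probabilities are the counts divided by 303.
Repeatedly combine the two least-probable nodes; the expected code length is the sum of the merged weights.
merge 7/303 + 8/101 → 31/303
merge 29/303 + 31/303 → 20/101
merge 14/101 + 44/303 → 86/303
merge 50/303 + 50/303 → 100/303
merge 19/101 + 20/101 → 39/101
merge 86/303 + 100/303 → 62/101
merge 39/101 + 62/101 → 1
L = 31/303 + 20/101 + 86/303 + 100/303 + 39/101 + 62/101 + 1 = 883/303 ≈ 2.914 bits/symbol.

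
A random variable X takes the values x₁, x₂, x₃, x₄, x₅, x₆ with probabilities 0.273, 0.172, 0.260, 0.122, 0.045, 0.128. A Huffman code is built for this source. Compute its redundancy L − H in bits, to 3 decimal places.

0.057 bits

Entropy H = −Σ p log₂ p ≈ 2.4046 bits.
Huffman merges: 9/200+61/500→167/1000; 16/125+167/1000→59/200; 43/250+13/50→54/125; 273/1000+59/200→71/125; 54/125+71/125→1. L = 1231/500 ≈ 2.4620.
L − H = 2.4620 − 2.4046 = 0.057 bits.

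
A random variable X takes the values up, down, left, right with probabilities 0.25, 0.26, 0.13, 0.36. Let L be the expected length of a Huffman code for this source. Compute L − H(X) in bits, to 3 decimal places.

Entropy H = −Σ p log₂ p ≈ 1.9185 bits.
Huffman merges: 13/100+1/4→19/50; 13/50+9/25→31/50; 19/50+31/50→1. L = 2 ≈ 2.0000.
L − H = 2.0000 − 1.9185 = 0.081 bits.

0.081 bits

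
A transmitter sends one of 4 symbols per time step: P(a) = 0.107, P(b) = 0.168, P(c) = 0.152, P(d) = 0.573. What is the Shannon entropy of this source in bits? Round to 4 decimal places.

1.6508 bits

H = −Σ pᵢ log₂ pᵢ.
−0.107·log₂(0.107) = 0.3450
−0.168·log₂(0.168) = 0.4323
−0.152·log₂(0.152) = 0.4131
−0.573·log₂(0.573) = 0.4603
Sum ≈ 1.6508 → 1.6508 bits.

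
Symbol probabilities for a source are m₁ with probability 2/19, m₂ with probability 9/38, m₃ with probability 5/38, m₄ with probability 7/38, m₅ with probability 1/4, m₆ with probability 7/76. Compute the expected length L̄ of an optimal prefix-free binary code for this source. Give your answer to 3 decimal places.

2.513 bits/symbol

Repeatedly combine the two least-probable nodes; the expected code length is the sum of the merged weights.
merge 7/76 + 2/19 → 15/76
merge 5/38 + 7/38 → 6/19
merge 15/76 + 9/38 → 33/76
merge 1/4 + 6/19 → 43/76
merge 33/76 + 43/76 → 1
L = 15/76 + 6/19 + 33/76 + 43/76 + 1 = 191/76 ≈ 2.513 bits/symbol.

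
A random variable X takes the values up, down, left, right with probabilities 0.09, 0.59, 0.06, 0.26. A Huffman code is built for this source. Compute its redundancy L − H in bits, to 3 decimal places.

0.049 bits

Entropy H = −Σ p log₂ p ≈ 1.5106 bits.
Huffman merges: 3/50+9/100→3/20; 3/20+13/50→41/100; 41/100+59/100→1. L = 39/25 ≈ 1.5600.
L − H = 1.5600 − 1.5106 = 0.049 bits.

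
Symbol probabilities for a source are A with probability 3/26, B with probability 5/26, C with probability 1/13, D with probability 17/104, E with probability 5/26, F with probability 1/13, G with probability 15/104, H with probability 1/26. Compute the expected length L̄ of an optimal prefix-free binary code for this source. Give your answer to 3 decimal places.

Repeatedly combine the two least-probable nodes; the expected code length is the sum of the merged weights.
merge 1/26 + 1/13 → 3/26
merge 1/13 + 3/26 → 5/26
merge 3/26 + 15/104 → 27/104
merge 17/104 + 5/26 → 37/104
merge 5/26 + 5/26 → 5/13
merge 27/104 + 37/104 → 8/13
merge 5/13 + 8/13 → 1
L = 3/26 + 5/26 + 27/104 + 37/104 + 5/13 + 8/13 + 1 = 38/13 ≈ 2.923 bits/symbol.

2.923 bits/symbol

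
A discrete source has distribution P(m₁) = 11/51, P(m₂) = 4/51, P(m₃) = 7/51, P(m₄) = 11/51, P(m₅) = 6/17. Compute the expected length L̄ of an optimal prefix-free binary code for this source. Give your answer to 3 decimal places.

2.216 bits/symbol

Repeatedly combine the two least-probable nodes; the expected code length is the sum of the merged weights.
merge 4/51 + 7/51 → 11/51
merge 11/51 + 11/51 → 22/51
merge 11/51 + 6/17 → 29/51
merge 22/51 + 29/51 → 1
L = 11/51 + 22/51 + 29/51 + 1 = 113/51 ≈ 2.216 bits/symbol.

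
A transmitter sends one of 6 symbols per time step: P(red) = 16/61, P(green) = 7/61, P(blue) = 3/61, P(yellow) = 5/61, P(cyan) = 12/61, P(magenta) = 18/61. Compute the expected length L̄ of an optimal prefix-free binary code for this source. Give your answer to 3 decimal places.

2.377 bits/symbol

Repeatedly combine the two least-probable nodes; the expected code length is the sum of the merged weights.
merge 3/61 + 5/61 → 8/61
merge 7/61 + 8/61 → 15/61
merge 12/61 + 15/61 → 27/61
merge 16/61 + 18/61 → 34/61
merge 27/61 + 34/61 → 1
L = 8/61 + 15/61 + 27/61 + 34/61 + 1 = 145/61 ≈ 2.377 bits/symbol.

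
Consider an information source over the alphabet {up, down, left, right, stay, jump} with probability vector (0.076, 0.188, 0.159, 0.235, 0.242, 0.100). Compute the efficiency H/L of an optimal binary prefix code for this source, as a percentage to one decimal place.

98.6%

Entropy H = −Σ p log₂ p ≈ 2.4762 bits.
Huffman merges: 19/250+1/10→22/125; 159/1000+22/125→67/200; 47/250+47/200→423/1000; 121/500+67/200→577/1000; 423/1000+577/1000→1. L = 2511/1000 ≈ 2.5110.
Efficiency = H/L = 2.4762/2.5110 = 98.6%.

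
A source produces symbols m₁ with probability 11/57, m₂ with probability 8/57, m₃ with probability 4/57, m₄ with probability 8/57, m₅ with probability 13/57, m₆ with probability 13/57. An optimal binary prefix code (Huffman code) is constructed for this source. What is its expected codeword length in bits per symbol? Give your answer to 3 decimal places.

2.544 bits/symbol

Repeatedly combine the two least-probable nodes; the expected code length is the sum of the merged weights.
merge 4/57 + 8/57 → 4/19
merge 8/57 + 11/57 → 1/3
merge 4/19 + 13/57 → 25/57
merge 13/57 + 1/3 → 32/57
merge 25/57 + 32/57 → 1
L = 4/19 + 1/3 + 25/57 + 32/57 + 1 = 145/57 ≈ 2.544 bits/symbol.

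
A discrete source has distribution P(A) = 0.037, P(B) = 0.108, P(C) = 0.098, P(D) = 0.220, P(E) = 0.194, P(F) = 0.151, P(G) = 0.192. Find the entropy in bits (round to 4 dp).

H = −Σ pᵢ log₂ pᵢ.
−0.037·log₂(0.037) = 0.1760
−0.108·log₂(0.108) = 0.3468
−0.098·log₂(0.098) = 0.3284
−0.220·log₂(0.220) = 0.4806
−0.194·log₂(0.194) = 0.4590
−0.151·log₂(0.151) = 0.4118
−0.192·log₂(0.192) = 0.4571
Sum ≈ 2.6597 → 2.6597 bits.

2.6597 bits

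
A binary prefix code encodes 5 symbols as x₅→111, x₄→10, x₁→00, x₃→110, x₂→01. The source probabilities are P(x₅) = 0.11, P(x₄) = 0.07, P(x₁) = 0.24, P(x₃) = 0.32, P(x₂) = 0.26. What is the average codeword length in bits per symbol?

L̄ = Σ pᵢ·ℓᵢ = 0.11·3 + 0.07·2 + 0.24·2 + 0.32·3 + 0.26·2 = 2.43 bits/symbol.

2.43 bits/symbol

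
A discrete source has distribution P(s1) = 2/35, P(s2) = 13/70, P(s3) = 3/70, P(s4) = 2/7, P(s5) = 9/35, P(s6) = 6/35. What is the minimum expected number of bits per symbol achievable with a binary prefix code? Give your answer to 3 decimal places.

Repeatedly combine the two least-probable nodes; the expected code length is the sum of the merged weights.
merge 3/70 + 2/35 → 1/10
merge 1/10 + 6/35 → 19/70
merge 13/70 + 9/35 → 31/70
merge 19/70 + 2/7 → 39/70
merge 31/70 + 39/70 → 1
L = 1/10 + 19/70 + 31/70 + 39/70 + 1 = 83/35 ≈ 2.371 bits/symbol.

2.371 bits/symbol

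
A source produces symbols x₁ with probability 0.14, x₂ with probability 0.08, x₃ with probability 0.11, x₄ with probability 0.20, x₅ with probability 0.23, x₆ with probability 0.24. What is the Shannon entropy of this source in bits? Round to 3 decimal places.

2.485 bits

H = −Σ pᵢ log₂ pᵢ.
−0.14·log₂(0.14) = 0.3971
−0.08·log₂(0.08) = 0.2915
−0.11·log₂(0.11) = 0.3503
−0.20·log₂(0.20) = 0.4644
−0.23·log₂(0.23) = 0.4877
−0.24·log₂(0.24) = 0.4941
Sum ≈ 2.4851 → 2.485 bits.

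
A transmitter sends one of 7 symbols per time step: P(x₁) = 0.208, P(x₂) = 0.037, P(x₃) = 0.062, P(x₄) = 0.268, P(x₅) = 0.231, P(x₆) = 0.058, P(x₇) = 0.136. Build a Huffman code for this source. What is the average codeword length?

2.545 bits/symbol

Repeatedly combine the two least-probable nodes; the expected code length is the sum of the merged weights.
merge 37/1000 + 29/500 → 19/200
merge 31/500 + 19/200 → 157/1000
merge 17/125 + 157/1000 → 293/1000
merge 26/125 + 231/1000 → 439/1000
merge 67/250 + 293/1000 → 561/1000
merge 439/1000 + 561/1000 → 1
L = 19/200 + 157/1000 + 293/1000 + 439/1000 + 561/1000 + 1 = 509/200 = 2.545 bits/symbol.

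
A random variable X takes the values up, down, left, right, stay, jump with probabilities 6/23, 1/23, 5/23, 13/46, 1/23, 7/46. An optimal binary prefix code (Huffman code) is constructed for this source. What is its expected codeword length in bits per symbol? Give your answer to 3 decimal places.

2.326 bits/symbol

Repeatedly combine the two least-probable nodes; the expected code length is the sum of the merged weights.
merge 1/23 + 1/23 → 2/23
merge 2/23 + 7/46 → 11/46
merge 5/23 + 11/46 → 21/46
merge 6/23 + 13/46 → 25/46
merge 21/46 + 25/46 → 1
L = 2/23 + 11/46 + 21/46 + 25/46 + 1 = 107/46 ≈ 2.326 bits/symbol.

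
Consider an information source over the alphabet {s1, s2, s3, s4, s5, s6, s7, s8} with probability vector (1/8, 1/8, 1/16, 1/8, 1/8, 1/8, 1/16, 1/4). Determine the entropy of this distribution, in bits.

2.875 bits

Each probability is a power of 1/2, so log₂(1/p) is an integer.
H = Σ p·log₂(1/p) = 1/8·3 + 1/8·3 + 1/16·4 + 1/8·3 + 1/8·3 + 1/8·3 + 1/16·4 + 1/4·2 = 2.875 bits.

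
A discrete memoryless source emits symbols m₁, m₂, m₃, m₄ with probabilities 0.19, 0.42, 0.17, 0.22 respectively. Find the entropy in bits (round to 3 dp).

H = −Σ pᵢ log₂ pᵢ.
−0.19·log₂(0.19) = 0.4552
−0.42·log₂(0.42) = 0.5256
−0.17·log₂(0.17) = 0.4346
−0.22·log₂(0.22) = 0.4806
Sum ≈ 1.8960 → 1.896 bits.

1.896 bits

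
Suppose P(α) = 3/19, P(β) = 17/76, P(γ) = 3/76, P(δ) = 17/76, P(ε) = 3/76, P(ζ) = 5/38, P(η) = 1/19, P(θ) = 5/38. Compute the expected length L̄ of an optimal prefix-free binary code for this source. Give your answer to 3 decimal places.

Repeatedly combine the two least-probable nodes; the expected code length is the sum of the merged weights.
merge 3/76 + 3/76 → 3/38
merge 1/19 + 3/38 → 5/38
merge 5/38 + 5/38 → 5/19
merge 5/38 + 3/19 → 11/38
merge 17/76 + 17/76 → 17/38
merge 5/19 + 11/38 → 21/38
merge 17/38 + 21/38 → 1
L = 3/38 + 5/38 + 5/19 + 11/38 + 17/38 + 21/38 + 1 = 105/38 ≈ 2.763 bits/symbol.

2.763 bits/symbol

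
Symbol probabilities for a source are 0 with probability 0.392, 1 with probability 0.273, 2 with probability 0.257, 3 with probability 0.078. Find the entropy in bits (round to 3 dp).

1.832 bits

H = −Σ pᵢ log₂ pᵢ.
−0.392·log₂(0.392) = 0.5296
−0.273·log₂(0.273) = 0.5113
−0.257·log₂(0.257) = 0.5038
−0.078·log₂(0.078) = 0.2871
Sum ≈ 1.8318 → 1.832 bits.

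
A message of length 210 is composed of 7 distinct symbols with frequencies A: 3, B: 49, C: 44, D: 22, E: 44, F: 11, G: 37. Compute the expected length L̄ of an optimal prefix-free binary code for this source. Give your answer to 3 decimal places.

Probabilities are the counts divided by 210.
Repeatedly combine the two least-probable nodes; the expected code length is the sum of the merged weights.
merge 1/70 + 11/210 → 1/15
merge 1/15 + 11/105 → 6/35
merge 6/35 + 37/210 → 73/210
merge 22/105 + 22/105 → 44/105
merge 7/30 + 73/210 → 61/105
merge 44/105 + 61/105 → 1
L = 1/15 + 6/35 + 73/210 + 44/105 + 61/105 + 1 = 181/70 ≈ 2.586 bits/symbol.

2.586 bits/symbol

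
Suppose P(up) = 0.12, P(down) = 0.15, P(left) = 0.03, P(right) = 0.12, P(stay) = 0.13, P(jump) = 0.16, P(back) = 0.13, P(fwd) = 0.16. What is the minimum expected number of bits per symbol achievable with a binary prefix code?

2.99 bits/symbol

Repeatedly combine the two least-probable nodes; the expected code length is the sum of the merged weights.
merge 3/100 + 3/25 → 3/20
merge 3/25 + 13/100 → 1/4
merge 13/100 + 3/20 → 7/25
merge 3/20 + 4/25 → 31/100
merge 4/25 + 1/4 → 41/100
merge 7/25 + 31/100 → 59/100
merge 41/100 + 59/100 → 1
L = 3/20 + 1/4 + 7/25 + 31/100 + 41/100 + 59/100 + 1 = 299/100 = 2.99 bits/symbol.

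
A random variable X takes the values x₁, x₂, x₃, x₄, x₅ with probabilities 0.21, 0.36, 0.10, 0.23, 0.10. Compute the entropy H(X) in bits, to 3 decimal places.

2.155 bits

H = −Σ pᵢ log₂ pᵢ.
−0.21·log₂(0.21) = 0.4728
−0.36·log₂(0.36) = 0.5306
−0.10·log₂(0.10) = 0.3322
−0.23·log₂(0.23) = 0.4877
−0.10·log₂(0.10) = 0.3322
Sum ≈ 2.1555 → 2.155 bits.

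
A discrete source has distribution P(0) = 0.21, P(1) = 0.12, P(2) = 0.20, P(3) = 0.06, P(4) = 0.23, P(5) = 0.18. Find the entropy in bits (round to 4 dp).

H = −Σ pᵢ log₂ pᵢ.
−0.21·log₂(0.21) = 0.4728
−0.12·log₂(0.12) = 0.3671
−0.20·log₂(0.20) = 0.4644
−0.06·log₂(0.06) = 0.2435
−0.23·log₂(0.23) = 0.4877
−0.18·log₂(0.18) = 0.4453
Sum ≈ 2.4808 → 2.4808 bits.

2.4808 bits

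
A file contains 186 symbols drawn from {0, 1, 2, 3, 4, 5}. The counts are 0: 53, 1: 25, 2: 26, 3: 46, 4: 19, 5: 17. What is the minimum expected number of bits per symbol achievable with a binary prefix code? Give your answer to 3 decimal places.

Probabilities are the counts divided by 186.
Repeatedly combine the two least-probable nodes; the expected code length is the sum of the merged weights.
merge 17/186 + 19/186 → 6/31
merge 25/186 + 13/93 → 17/62
merge 6/31 + 23/93 → 41/93
merge 17/62 + 53/186 → 52/93
merge 41/93 + 52/93 → 1
L = 6/31 + 17/62 + 41/93 + 52/93 + 1 = 153/62 ≈ 2.468 bits/symbol.

2.468 bits/symbol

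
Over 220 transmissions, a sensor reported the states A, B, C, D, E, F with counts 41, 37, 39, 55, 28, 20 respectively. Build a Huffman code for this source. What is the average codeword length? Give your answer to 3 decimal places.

2.564 bits/symbol

Probabilities are the counts divided by 220.
Repeatedly combine the two least-probable nodes; the expected code length is the sum of the merged weights.
merge 1/11 + 7/55 → 12/55
merge 37/220 + 39/220 → 19/55
merge 41/220 + 12/55 → 89/220
merge 1/4 + 19/55 → 131/220
merge 89/220 + 131/220 → 1
L = 12/55 + 19/55 + 89/220 + 131/220 + 1 = 141/55 ≈ 2.564 bits/symbol.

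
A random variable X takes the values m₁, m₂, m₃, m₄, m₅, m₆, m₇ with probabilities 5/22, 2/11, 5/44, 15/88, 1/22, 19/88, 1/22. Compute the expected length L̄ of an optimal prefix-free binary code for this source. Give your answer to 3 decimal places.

Repeatedly combine the two least-probable nodes; the expected code length is the sum of the merged weights.
merge 1/22 + 1/22 → 1/11
merge 1/11 + 5/44 → 9/44
merge 15/88 + 2/11 → 31/88
merge 9/44 + 19/88 → 37/88
merge 5/22 + 31/88 → 51/88
merge 37/88 + 51/88 → 1
L = 1/11 + 9/44 + 31/88 + 37/88 + 51/88 + 1 = 233/88 ≈ 2.648 bits/symbol.

2.648 bits/symbol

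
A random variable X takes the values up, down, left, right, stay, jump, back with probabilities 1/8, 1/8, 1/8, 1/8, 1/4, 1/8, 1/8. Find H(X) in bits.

Each probability is a power of 1/2, so log₂(1/p) is an integer.
H = Σ p·log₂(1/p) = 1/8·3 + 1/8·3 + 1/8·3 + 1/8·3 + 1/4·2 + 1/8·3 + 1/8·3 = 2.75 bits.

2.75 bits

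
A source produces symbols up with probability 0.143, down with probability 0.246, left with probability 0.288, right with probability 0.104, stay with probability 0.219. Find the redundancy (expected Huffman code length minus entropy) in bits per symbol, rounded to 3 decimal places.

0.011 bits

Entropy H = −Σ p log₂ p ≈ 2.2356 bits.
Huffman merges: 13/125+143/1000→247/1000; 219/1000+123/500→93/200; 247/1000+36/125→107/200; 93/200+107/200→1. L = 2247/1000 ≈ 2.2470.
L − H = 2.2470 − 2.2356 = 0.011 bits.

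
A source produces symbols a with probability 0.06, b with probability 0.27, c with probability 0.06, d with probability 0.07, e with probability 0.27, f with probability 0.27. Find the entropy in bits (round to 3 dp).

H = −Σ pᵢ log₂ pᵢ.
−0.06·log₂(0.06) = 0.2435
−0.27·log₂(0.27) = 0.5100
−0.06·log₂(0.06) = 0.2435
−0.07·log₂(0.07) = 0.2686
−0.27·log₂(0.27) = 0.5100
−0.27·log₂(0.27) = 0.5100
Sum ≈ 2.2857 → 2.286 bits.

2.286 bits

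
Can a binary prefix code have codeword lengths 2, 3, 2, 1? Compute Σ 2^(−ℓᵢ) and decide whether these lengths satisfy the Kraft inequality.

With common denominator 2^3 = 8: Σ 2^(−ℓᵢ) = 2/8 + 1/8 + 2/8 + 4/8 = 9/8 = 1.125.
Kraft's inequality requires Σ ≤ 1; here Σ = 1.125 > 1, so no such prefix code exists.

1.125; no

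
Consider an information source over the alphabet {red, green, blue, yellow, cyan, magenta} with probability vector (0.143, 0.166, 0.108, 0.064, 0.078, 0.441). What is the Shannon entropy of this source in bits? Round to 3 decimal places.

H = −Σ pᵢ log₂ pᵢ.
−0.143·log₂(0.143) = 0.4012
−0.166·log₂(0.166) = 0.4301
−0.108·log₂(0.108) = 0.3468
−0.064·log₂(0.064) = 0.2538
−0.078·log₂(0.078) = 0.2871
−0.441·log₂(0.441) = 0.5209
Sum ≈ 2.2399 → 2.240 bits.

2.240 bits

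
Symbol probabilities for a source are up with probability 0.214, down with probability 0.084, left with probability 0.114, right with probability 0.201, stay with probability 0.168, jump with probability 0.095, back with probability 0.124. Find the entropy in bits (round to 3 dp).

H = −Σ pᵢ log₂ pᵢ.
−0.214·log₂(0.214) = 0.4760
−0.084·log₂(0.084) = 0.3002
−0.114·log₂(0.114) = 0.3571
−0.201·log₂(0.201) = 0.4653
−0.168·log₂(0.168) = 0.4323
−0.095·log₂(0.095) = 0.3226
−0.124·log₂(0.124) = 0.3734
Sum ≈ 2.7270 → 2.727 bits.

2.727 bits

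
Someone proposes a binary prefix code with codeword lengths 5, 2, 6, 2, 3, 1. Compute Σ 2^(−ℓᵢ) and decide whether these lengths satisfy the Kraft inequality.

1.171875; no

With common denominator 2^6 = 64: Σ 2^(−ℓᵢ) = 2/64 + 16/64 + 1/64 + 16/64 + 8/64 + 32/64 = 75/64 = 1.171875.
Kraft's inequality requires Σ ≤ 1; here Σ = 1.171875 > 1, so no such prefix code exists.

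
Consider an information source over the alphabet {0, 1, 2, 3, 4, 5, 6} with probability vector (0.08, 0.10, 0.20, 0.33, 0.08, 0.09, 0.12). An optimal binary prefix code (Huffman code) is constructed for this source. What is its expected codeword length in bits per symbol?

Repeatedly combine the two least-probable nodes; the expected code length is the sum of the merged weights.
merge 2/25 + 2/25 → 4/25
merge 9/100 + 1/10 → 19/100
merge 3/25 + 4/25 → 7/25
merge 19/100 + 1/5 → 39/100
merge 7/25 + 33/100 → 61/100
merge 39/100 + 61/100 → 1
L = 4/25 + 19/100 + 7/25 + 39/100 + 61/100 + 1 = 263/100 = 2.63 bits/symbol.

2.63 bits/symbol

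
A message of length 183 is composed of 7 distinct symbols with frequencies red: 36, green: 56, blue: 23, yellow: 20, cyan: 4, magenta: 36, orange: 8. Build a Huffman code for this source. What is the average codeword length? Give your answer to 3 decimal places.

2.541 bits/symbol

Probabilities are the counts divided by 183.
Repeatedly combine the two least-probable nodes; the expected code length is the sum of the merged weights.
merge 4/183 + 8/183 → 4/61
merge 4/61 + 20/183 → 32/183
merge 23/183 + 32/183 → 55/183
merge 12/61 + 12/61 → 24/61
merge 55/183 + 56/183 → 37/61
merge 24/61 + 37/61 → 1
L = 4/61 + 32/183 + 55/183 + 24/61 + 37/61 + 1 = 155/61 ≈ 2.541 bits/symbol.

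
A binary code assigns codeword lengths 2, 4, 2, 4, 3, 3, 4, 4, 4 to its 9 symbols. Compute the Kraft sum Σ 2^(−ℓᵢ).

1.0625

With common denominator 2^4 = 16: Σ 2^(−ℓᵢ) = 4/16 + 1/16 + 4/16 + 1/16 + 2/16 + 2/16 + 1/16 + 1/16 + 1/16 = 17/16 = 1.0625.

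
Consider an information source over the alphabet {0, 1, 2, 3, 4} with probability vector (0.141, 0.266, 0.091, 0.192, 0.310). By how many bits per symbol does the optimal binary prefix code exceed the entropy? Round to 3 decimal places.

0.030 bits

Entropy H = −Σ p log₂ p ≈ 2.2023 bits.
Huffman merges: 91/1000+141/1000→29/125; 24/125+29/125→53/125; 133/500+31/100→72/125; 53/125+72/125→1. L = 279/125 ≈ 2.2320.
L − H = 2.2320 − 2.2023 = 0.030 bits.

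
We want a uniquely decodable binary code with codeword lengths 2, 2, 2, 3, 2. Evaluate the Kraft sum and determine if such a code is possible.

With common denominator 2^3 = 8: Σ 2^(−ℓᵢ) = 2/8 + 2/8 + 2/8 + 1/8 + 2/8 = 9/8 = 1.125.
Kraft's inequality requires Σ ≤ 1; here Σ = 1.125 > 1, so no such prefix code exists.

1.125; no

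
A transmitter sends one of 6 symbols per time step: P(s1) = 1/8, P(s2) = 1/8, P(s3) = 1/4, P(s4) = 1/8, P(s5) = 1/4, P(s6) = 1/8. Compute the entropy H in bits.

Each probability is a power of 1/2, so log₂(1/p) is an integer.
H = Σ p·log₂(1/p) = 1/8·3 + 1/8·3 + 1/4·2 + 1/8·3 + 1/4·2 + 1/8·3 = 2.5 bits.

2.5 bits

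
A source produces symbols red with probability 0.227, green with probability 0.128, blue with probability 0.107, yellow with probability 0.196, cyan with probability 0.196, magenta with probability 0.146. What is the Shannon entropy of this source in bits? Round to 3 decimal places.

2.537 bits

H = −Σ pᵢ log₂ pᵢ.
−0.227·log₂(0.227) = 0.4856
−0.128·log₂(0.128) = 0.3796
−0.107·log₂(0.107) = 0.3450
−0.196·log₂(0.196) = 0.4608
−0.196·log₂(0.196) = 0.4608
−0.146·log₂(0.146) = 0.4053
Sum ≈ 2.5371 → 2.537 bits.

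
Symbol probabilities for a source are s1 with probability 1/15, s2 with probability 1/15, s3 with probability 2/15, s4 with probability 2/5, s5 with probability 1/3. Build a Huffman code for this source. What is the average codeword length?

Repeatedly combine the two least-probable nodes; the expected code length is the sum of the merged weights.
merge 1/15 + 1/15 → 2/15
merge 2/15 + 2/15 → 4/15
merge 4/15 + 1/3 → 3/5
merge 2/5 + 3/5 → 1
L = 2/15 + 4/15 + 3/5 + 1 = 2 bits/symbol.

2 bits/symbol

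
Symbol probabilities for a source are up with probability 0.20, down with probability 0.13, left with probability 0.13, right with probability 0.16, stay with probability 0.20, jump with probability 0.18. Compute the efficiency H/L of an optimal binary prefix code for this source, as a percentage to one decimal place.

98.6%

Entropy H = −Σ p log₂ p ≈ 2.5624 bits.
Huffman merges: 13/100+13/100→13/50; 4/25+9/50→17/50; 1/5+1/5→2/5; 13/50+17/50→3/5; 2/5+3/5→1. L = 13/5 ≈ 2.6000.
Efficiency = H/L = 2.5624/2.6000 = 98.6%.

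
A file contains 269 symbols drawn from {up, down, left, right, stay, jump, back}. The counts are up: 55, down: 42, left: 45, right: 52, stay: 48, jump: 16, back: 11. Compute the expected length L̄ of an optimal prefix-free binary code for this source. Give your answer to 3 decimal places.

2.703 bits/symbol

Probabilities are the counts divided by 269.
Repeatedly combine the two least-probable nodes; the expected code length is the sum of the merged weights.
merge 11/269 + 16/269 → 27/269
merge 27/269 + 42/269 → 69/269
merge 45/269 + 48/269 → 93/269
merge 52/269 + 55/269 → 107/269
merge 69/269 + 93/269 → 162/269
merge 107/269 + 162/269 → 1
L = 27/269 + 69/269 + 93/269 + 107/269 + 162/269 + 1 = 727/269 ≈ 2.703 bits/symbol.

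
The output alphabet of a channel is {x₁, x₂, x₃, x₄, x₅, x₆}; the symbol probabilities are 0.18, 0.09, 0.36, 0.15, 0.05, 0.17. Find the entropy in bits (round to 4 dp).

H = −Σ pᵢ log₂ pᵢ.
−0.18·log₂(0.18) = 0.4453
−0.09·log₂(0.09) = 0.3127
−0.36·log₂(0.36) = 0.5306
−0.15·log₂(0.15) = 0.4105
−0.05·log₂(0.05) = 0.2161
−0.17·log₂(0.17) = 0.4346
Sum ≈ 2.3498 → 2.3498 bits.

2.3498 bits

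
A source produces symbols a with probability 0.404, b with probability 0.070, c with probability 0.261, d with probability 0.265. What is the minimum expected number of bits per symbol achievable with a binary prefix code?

1.927 bits/symbol

Repeatedly combine the two least-probable nodes; the expected code length is the sum of the merged weights.
merge 7/100 + 261/1000 → 331/1000
merge 53/200 + 331/1000 → 149/250
merge 101/250 + 149/250 → 1
L = 331/1000 + 149/250 + 1 = 1927/1000 = 1.927 bits/symbol.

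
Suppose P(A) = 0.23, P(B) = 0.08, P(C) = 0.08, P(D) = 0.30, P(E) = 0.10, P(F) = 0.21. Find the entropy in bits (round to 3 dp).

2.397 bits

H = −Σ pᵢ log₂ pᵢ.
−0.23·log₂(0.23) = 0.4877
−0.08·log₂(0.08) = 0.2915
−0.08·log₂(0.08) = 0.2915
−0.30·log₂(0.30) = 0.5211
−0.10·log₂(0.10) = 0.3322
−0.21·log₂(0.21) = 0.4728
Sum ≈ 2.3968 → 2.397 bits.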